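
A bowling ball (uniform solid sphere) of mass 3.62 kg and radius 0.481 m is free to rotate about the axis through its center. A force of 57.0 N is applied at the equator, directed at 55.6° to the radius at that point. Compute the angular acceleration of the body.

I = (2/5)MR² = (2/5)(3.62)(0.481)² = 0.3350 kg·m².
Only the tangential component produces torque: τ = F R sinθ = (57.0)(0.481) sin 55.6° = 22.62 N·m.
Newton's second law for rotation, τ = Iα, gives α = τ/I = 22.62/0.3350 = 67.53 rad/s².

α ≈ 67.5 rad/s²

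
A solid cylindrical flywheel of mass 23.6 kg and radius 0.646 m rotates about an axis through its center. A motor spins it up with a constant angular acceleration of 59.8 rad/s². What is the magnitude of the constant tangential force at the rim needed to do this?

I = ½MR² = (1/2)(23.6)(0.646)² = 4.924 kg·m².
The required torque is τ = Iα = (4.924)(59.80) = 294.5 N·m.
A tangential force at the rim gives τ = FR, so F = τ/R = 294.5/0.646 = 455.8 N.

F ≈ 456 N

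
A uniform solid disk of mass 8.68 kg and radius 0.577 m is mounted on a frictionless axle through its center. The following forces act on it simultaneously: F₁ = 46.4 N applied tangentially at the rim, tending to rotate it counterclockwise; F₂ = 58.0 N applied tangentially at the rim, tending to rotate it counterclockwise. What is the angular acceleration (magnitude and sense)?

α ≈ 41.7 rad/s², counterclockwise

I = ½MR² = (1/2)(8.68)(0.577)² = 1.445 kg·m².
Taking counterclockwise as positive: τ₁ = +(46.4)(0.577) = +26.77 N·m; τ₂ = +(58.0)(0.577) = +33.47 N·m.
Net torque τ = 60.24 N·m.
α = τ/I = 60.24/1.445 = 41.69 rad/s².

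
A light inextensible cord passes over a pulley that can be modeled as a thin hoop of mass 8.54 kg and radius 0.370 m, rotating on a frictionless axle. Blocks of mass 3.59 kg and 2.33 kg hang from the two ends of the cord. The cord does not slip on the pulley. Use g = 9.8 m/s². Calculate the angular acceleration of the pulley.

I = MR² = (8.54)(0.370)² = 1.169 kg·m².
Heavier block: m₁g − T₁ = m₁a. Lighter block: T₂ − m₂g = m₂a.
Pulley: (T₁ − T₂)R = Iα = I(a/R), so T₁ − T₂ = (I/R²)a = 1·M_p a = 8.540·a.
Adding the three: (m₁ − m₂)g = (m₁ + m₂ + 8.540)a, so a = (3.59 − 2.33)(9.8)/(3.59 + 2.33 + 8.540) = 0.8539 m/s².
α = a/R = 0.8539/0.370 = 2.308 rad/s².

α ≈ 2.31 rad/s²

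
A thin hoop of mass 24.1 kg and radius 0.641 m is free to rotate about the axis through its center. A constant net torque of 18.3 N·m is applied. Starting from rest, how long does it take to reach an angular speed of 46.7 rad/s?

I = MR² = (24.1)(0.641)² = 9.902 kg·m².
α = τ/I = 18.3/9.902 = 1.848 rad/s².
ω = αt ⇒ t = ω/α = 46.7/1.848 = 25.27 s.

t ≈ 25.3 s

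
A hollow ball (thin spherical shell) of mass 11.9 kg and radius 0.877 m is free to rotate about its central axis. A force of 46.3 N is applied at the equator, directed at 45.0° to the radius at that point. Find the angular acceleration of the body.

α ≈ 4.71 rad/s²

I = (2/3)MR² = (2/3)(11.9)(0.877)² = 6.102 kg·m².
Only the tangential component produces torque: τ = F R sinθ = (46.3)(0.877) sin 45.0° = 28.71 N·m.
Newton's second law for rotation, τ = Iα, gives α = τ/I = 28.71/6.102 = 4.706 rad/s².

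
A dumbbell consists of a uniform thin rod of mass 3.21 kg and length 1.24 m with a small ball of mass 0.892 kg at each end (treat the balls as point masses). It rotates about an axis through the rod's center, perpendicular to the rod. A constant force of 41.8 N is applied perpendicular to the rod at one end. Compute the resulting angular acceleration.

α ≈ 23.6 rad/s²

I_rod = (1/12)ML² = (1/12)(3.21)(1.24)² = 0.4113 kg·m².
I_balls = 2·m·(L/2)² = 2(0.892)(0.6200)² = 0.6858 kg·m².
Total I = 1.097 kg·m².
τ = F·(L/2) = (41.8)(0.620) = 25.92 N·m.
α = τ/I = 25.92/1.097 = 23.62 rad/s².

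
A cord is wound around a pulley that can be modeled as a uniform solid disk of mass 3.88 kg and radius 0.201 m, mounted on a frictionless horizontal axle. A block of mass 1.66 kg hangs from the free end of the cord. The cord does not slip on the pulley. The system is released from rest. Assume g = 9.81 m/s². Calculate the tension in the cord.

I = ½MR² = (1/2)(3.88)(0.201)² = 0.07838 kg·m².
Block: mg − T = ma. Pulley: TR = Iα. No-slip: a = αR, so T = (I/R²)a = 1.940·a.
Then mg = (m + 1.940)a, so a = (1.66)(9.81)/(1.66 + 1.940) = 4.524 m/s².
T = 1.940·a = 8.776 N.

T ≈ 8.78 N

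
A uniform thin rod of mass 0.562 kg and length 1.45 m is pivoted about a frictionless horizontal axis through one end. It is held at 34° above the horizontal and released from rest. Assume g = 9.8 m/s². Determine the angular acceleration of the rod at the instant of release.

α ≈ 8.40 rad/s²

About the pivot, I = (1/3)ML² = (1/3)(0.562)(1.45)² = 0.3939 kg·m².
The weight acts at the center, a distance L/2 = 0.7250 m from the pivot; τ = Mg(L/2) cos 34° = 3.310 N·m.
α = τ/I = 3.310/0.3939 = 8.405 rad/s².
(Equivalently α = (3g/(2L)) cos 34° = 8.405 rad/s².)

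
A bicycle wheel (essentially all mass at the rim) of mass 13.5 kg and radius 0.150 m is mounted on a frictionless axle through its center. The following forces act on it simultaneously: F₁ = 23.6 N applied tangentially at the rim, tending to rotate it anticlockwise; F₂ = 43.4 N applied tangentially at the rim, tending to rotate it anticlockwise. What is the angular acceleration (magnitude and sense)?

α ≈ 33.1 rad/s², anticlockwise

I = MR² = (13.5)(0.150)² = 0.3037 kg·m².
Taking anticlockwise as positive: τ₁ = +(23.6)(0.150) = +3.540 N·m; τ₂ = +(43.4)(0.150) = +6.510 N·m.
Net torque τ = 10.05 N·m.
α = τ/I = 10.05/0.3037 = 33.09 rad/s².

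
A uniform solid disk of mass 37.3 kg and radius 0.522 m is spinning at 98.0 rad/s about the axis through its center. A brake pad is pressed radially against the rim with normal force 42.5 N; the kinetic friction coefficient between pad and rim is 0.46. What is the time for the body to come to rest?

I = ½MR² = (1/2)(37.3)(0.522)² = 5.082 kg·m².
Friction force f = μN = (0.46)(42.5) = 19.55 N at the rim; torque magnitude τ = fR = 10.21 N·m, opposing ω.
|α| = τ/I = 10.21/5.082 = 2.008 rad/s² (deceleration).
0 = ω₀ − |α|t ⇒ t = ω₀/|α| = 98.0/2.008 = 48.80 s.

t ≈ 48.8 s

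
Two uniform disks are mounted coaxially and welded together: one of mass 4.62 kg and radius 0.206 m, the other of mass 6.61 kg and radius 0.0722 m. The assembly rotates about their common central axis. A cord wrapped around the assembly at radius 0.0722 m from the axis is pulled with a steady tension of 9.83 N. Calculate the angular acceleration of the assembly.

α ≈ 6.16 rad/s²

I = ½M₁R₁² + ½M₂R₂² = ½(4.62)(0.206)² + ½(6.61)(0.0722)² = 0.1153 kg·m².
τ = F r = (9.83)(0.0722) = 0.7097 N·m.
α = τ/I = 0.7097/0.1153 = 6.158 rad/s².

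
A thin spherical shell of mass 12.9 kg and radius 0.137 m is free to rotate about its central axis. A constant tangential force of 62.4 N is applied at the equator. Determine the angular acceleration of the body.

α ≈ 53.0 rad/s²

I = (2/3)MR² = (2/3)(12.9)(0.137)² = 0.1614 kg·m².
τ = F R = (62.4)(0.137) = 8.549 N·m.
From τ = Iα: α = 8.549/0.1614 = 52.96 rad/s².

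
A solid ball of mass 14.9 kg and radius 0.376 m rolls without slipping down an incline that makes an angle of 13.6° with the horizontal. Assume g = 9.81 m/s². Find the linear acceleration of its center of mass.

Translation along the incline: Mg sinθ − f = Ma.
Rotation about the center: fR = Iα with I = (2/5)MR². No-slip gives a = αR, so f = (I/R²)a = (2/5)M a.
Substituting: Mg sinθ = (1 + 0.4000)Ma, so a = g sinθ/(1 + 0.4000) = (9.81) sin 13.6° / 1.400 = 1.648 m/s².

a ≈ 1.65 m/s²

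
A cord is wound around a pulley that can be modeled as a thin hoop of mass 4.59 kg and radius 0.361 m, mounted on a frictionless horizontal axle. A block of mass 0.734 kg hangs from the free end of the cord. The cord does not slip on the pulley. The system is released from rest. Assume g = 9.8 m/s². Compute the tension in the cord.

T ≈ 6.20 N

I = MR² = (4.59)(0.361)² = 0.5982 kg·m².
Block: mg − T = ma. Pulley: TR = Iα. No-slip: a = αR, so T = (I/R²)a = 4.590·a.
Then mg = (m + 4.590)a, so a = (0.734)(9.8)/(0.734 + 4.590) = 1.351 m/s².
T = 4.590·a = 6.202 N.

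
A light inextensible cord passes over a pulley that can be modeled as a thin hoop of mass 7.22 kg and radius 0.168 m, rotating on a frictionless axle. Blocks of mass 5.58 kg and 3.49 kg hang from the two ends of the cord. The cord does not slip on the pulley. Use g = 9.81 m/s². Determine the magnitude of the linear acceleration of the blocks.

a ≈ 1.26 m/s²

I = MR² = (7.22)(0.168)² = 0.2038 kg·m².
Heavier block: m₁g − T₁ = m₁a. Lighter block: T₂ − m₂g = m₂a.
Pulley: (T₁ − T₂)R = Iα = I(a/R), so T₁ − T₂ = (I/R²)a = 1·M_p a = 7.220·a.
Adding the three: (m₁ − m₂)g = (m₁ + m₂ + 7.220)a, so a = (5.58 − 3.49)(9.81)/(5.58 + 3.49 + 7.220) = 1.259 m/s².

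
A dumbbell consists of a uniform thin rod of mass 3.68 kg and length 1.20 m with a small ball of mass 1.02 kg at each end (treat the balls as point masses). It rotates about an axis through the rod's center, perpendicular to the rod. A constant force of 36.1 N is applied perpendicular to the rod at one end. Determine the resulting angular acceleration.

α ≈ 18.4 rad/s²

I_rod = (1/12)ML² = (1/12)(3.68)(1.20)² = 0.4416 kg·m².
I_balls = 2·m·(L/2)² = 2(1.02)(0.6000)² = 0.7344 kg·m².
Total I = 1.176 kg·m².
τ = F·(L/2) = (36.1)(0.600) = 21.66 N·m.
α = τ/I = 21.66/1.176 = 18.42 rad/s².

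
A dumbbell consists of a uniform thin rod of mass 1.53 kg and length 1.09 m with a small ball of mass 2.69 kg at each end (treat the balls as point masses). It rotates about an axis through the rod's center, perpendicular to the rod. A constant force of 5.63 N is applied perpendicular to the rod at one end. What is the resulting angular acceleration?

I_rod = (1/12)ML² = (1/12)(1.53)(1.09)² = 0.1515 kg·m².
I_balls = 2·m·(L/2)² = 2(2.69)(0.5450)² = 1.598 kg·m².
Total I = 1.749 kg·m².
τ = F·(L/2) = (5.63)(0.545) = 3.068 N·m.
α = τ/I = 3.068/1.749 = 1.754 rad/s².

α ≈ 1.75 rad/s²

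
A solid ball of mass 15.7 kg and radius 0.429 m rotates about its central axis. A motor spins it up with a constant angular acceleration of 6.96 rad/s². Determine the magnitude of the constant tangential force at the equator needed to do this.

F ≈ 18.8 N

I = (2/5)MR² = (2/5)(15.7)(0.429)² = 1.156 kg·m².
The required torque is τ = Iα = (1.156)(6.960) = 8.044 N·m.
A tangential force at the equator gives τ = FR, so F = τ/R = 8.044/0.429 = 18.75 N.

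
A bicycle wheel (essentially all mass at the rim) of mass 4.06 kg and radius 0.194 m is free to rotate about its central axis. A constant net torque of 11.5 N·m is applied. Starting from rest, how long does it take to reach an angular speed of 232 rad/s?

t ≈ 3.08 s

I = MR² = (4.06)(0.194)² = 0.1528 kg·m².
α = τ/I = 11.5/0.1528 = 75.26 rad/s².
ω = αt ⇒ t = ω/α = 232/75.26 = 3.083 s.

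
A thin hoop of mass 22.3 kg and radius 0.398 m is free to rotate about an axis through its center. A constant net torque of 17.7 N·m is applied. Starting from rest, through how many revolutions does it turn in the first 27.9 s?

I = MR² = (22.3)(0.398)² = 3.532 kg·m².
α = τ/I = 17.7/3.532 = 5.011 rad/s².
θ = ½αt² = ½(5.011)(27.9)² = 1950 rad.
Revolutions = θ/(2π) = 310.4.

≈ 310 revolutions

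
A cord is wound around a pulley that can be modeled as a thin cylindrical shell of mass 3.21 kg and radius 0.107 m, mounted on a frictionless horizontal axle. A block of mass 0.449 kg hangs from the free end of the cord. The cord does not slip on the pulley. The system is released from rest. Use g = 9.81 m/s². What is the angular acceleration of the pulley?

I = MR² = (3.21)(0.107)² = 0.03675 kg·m².
Block: mg − T = ma. Pulley: TR = Iα. No-slip: a = αR, so T = (I/R²)a = 3.210·a.
Then mg = (m + 3.210)a, so a = (0.449)(9.81)/(0.449 + 3.210) = 1.204 m/s².
α = a/R = 1.204/0.107 = 11.25 rad/s².

α ≈ 11.3 rad/s²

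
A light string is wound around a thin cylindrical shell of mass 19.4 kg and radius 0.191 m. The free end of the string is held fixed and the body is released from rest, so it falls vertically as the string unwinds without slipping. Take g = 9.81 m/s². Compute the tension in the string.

T ≈ 95.2 N

Translation: Mg − T = Ma. Rotation about the center: TR = Iα with I = MR².
With a = αR: T = (I/R²)a = M a, so Mg = (1 + 1.000)Ma.
a = g/(1 + 1.000) = 9.81/2.000 = 4.905 m/s².
T = 1.000·M·a = (1.000)(19.4)(4.905) = 95.16 N.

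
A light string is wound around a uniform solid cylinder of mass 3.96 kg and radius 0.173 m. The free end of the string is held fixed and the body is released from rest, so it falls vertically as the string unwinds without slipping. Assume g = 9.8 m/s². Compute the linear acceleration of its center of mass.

Translation: Mg − T = Ma. Rotation about the center: TR = Iα with I = ½MR².
With a = αR: T = (I/R²)a = (1/2)M a, so Mg = (1 + 0.5000)Ma.
a = g/(1 + 0.5000) = 9.8/1.500 = 6.533 m/s².

a ≈ 6.53 m/s²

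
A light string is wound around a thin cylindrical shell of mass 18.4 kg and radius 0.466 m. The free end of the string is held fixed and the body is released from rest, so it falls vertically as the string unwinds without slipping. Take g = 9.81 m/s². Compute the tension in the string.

Translation: Mg − T = Ma. Rotation about the center: TR = Iα with I = MR².
With a = αR: T = (I/R²)a = M a, so Mg = (1 + 1.000)Ma.
a = g/(1 + 1.000) = 9.81/2.000 = 4.905 m/s².
T = 1.000·M·a = (1.000)(18.4)(4.905) = 90.25 N.

T ≈ 90.3 N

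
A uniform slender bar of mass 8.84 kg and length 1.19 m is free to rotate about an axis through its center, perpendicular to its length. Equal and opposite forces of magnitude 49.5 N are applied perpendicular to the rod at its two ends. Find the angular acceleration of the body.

α ≈ 56.5 rad/s²

I = (1/12)ML² = (1/12)(8.84)(1.19)² = 1.043 kg·m².
The couple gives τ = F·(L/2) + F·(L/2) = F L = (49.5)(1.19) = 58.90 N·m.
Newton's second law for rotation, τ = Iα, gives α = τ/I = 58.90/1.043 = 56.47 rad/s².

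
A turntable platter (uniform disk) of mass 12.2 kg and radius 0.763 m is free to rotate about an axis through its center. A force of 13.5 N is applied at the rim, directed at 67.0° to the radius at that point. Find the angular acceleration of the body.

I = ½MR² = (1/2)(12.2)(0.763)² = 3.551 kg·m².
Only the tangential component produces torque: τ = F R sinθ = (13.5)(0.763) sin 67.0° = 9.482 N·m.
From τ = Iα: α = 9.482/3.551 = 2.670 rad/s².

α ≈ 2.67 rad/s²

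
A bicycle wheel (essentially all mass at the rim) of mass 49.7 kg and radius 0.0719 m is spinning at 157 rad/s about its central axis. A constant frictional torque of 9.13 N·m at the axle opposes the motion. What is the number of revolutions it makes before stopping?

≈ 55.2 revolutions

I = MR² = (49.7)(0.0719)² = 0.2569 kg·m².
The net torque has magnitude 9.13 N·m, opposing ω.
|α| = τ/I = 9.130/0.2569 = 35.54 rad/s² (deceleration).
ω² = ω₀² − 2|α|θ with ω = 0 ⇒ θ = ω₀²/(2|α|) = 346.8 rad = 55.20 rev.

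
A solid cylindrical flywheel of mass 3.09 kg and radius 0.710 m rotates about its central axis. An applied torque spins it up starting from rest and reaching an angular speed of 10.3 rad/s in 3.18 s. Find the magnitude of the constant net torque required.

I = ½MR² = (1/2)(3.09)(0.710)² = 0.7788 kg·m².
α = Δω/Δt = (10.3 − 0)/3.18 = 3.239 rad/s².
τ = Iα = (0.7788)(3.239) = 2.523 N·m.

τ ≈ 2.52 N·m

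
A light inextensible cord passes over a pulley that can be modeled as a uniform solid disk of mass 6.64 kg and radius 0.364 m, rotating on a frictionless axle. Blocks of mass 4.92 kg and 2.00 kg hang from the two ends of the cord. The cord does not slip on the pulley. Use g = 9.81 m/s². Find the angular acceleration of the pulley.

I = ½MR² = (1/2)(6.64)(0.364)² = 0.4399 kg·m².
Heavier block: m₁g − T₁ = m₁a. Lighter block: T₂ − m₂g = m₂a.
Pulley: (T₁ − T₂)R = Iα = I(a/R), so T₁ − T₂ = (I/R²)a = (1/2)M_p a = 3.320·a.
Adding the three: (m₁ − m₂)g = (m₁ + m₂ + 3.320)a, so a = (4.92 − 2.00)(9.81)/(4.92 + 2.00 + 3.320) = 2.797 m/s².
α = a/R = 2.797/0.364 = 7.685 rad/s².

α ≈ 7.69 rad/s²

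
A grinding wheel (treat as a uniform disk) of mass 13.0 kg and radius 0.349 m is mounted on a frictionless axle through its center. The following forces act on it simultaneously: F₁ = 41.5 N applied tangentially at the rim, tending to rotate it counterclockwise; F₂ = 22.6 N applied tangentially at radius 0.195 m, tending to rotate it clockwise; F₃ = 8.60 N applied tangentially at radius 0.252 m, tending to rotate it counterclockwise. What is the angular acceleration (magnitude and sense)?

I = ½MR² = (1/2)(13.0)(0.349)² = 0.7917 kg·m².
Taking counterclockwise as positive: τ₁ = +(41.5)(0.349) = +14.48 N·m; τ₂ = −(22.6)(0.195) = −4.407 N·m; τ₃ = +(8.60)(0.252) = +2.167 N·m.
Net torque τ = 12.24 N·m.
α = τ/I = 12.24/0.7917 = 15.46 rad/s².

α ≈ 15.5 rad/s², counterclockwise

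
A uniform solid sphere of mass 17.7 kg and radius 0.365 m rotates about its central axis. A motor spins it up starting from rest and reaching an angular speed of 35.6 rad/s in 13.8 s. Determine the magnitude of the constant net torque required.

τ ≈ 2.43 N·m

I = (2/5)MR² = (2/5)(17.7)(0.365)² = 0.9432 kg·m².
α = Δω/Δt = (35.6 − 0)/13.8 = 2.580 rad/s².
τ = Iα = (0.9432)(2.580) = 2.433 N·m.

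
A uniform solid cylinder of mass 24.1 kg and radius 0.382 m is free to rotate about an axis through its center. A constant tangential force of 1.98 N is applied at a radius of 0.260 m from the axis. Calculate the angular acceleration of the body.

α ≈ 0.293 rad/s²

I = ½MR² = (1/2)(24.1)(0.382)² = 1.758 kg·m².
τ = F·r = (1.98)(0.260) = 0.5148 N·m.
From τ = Iα: α = 0.5148/1.758 = 0.2928 rad/s².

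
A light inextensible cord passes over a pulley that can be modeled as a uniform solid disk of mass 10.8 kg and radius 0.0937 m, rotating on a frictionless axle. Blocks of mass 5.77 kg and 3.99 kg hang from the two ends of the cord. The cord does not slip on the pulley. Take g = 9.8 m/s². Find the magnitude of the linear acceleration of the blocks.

I = ½MR² = (1/2)(10.8)(0.0937)² = 0.04741 kg·m².
Heavier block: m₁g − T₁ = m₁a. Lighter block: T₂ − m₂g = m₂a.
Pulley: (T₁ − T₂)R = Iα = I(a/R), so T₁ − T₂ = (I/R²)a = (1/2)M_p a = 5.400·a.
Adding the three: (m₁ − m₂)g = (m₁ + m₂ + 5.400)a, so a = (5.77 − 3.99)(9.8)/(5.77 + 3.99 + 5.400) = 1.151 m/s².

a ≈ 1.15 m/s²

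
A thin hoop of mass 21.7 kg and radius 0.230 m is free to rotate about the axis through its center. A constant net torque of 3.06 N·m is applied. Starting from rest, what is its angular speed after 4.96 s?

ω ≈ 13.2 rad/s

I = MR² = (21.7)(0.230)² = 1.148 kg·m².
α = τ/I = 3.06/1.148 = 2.666 rad/s².
ω = ω₀ + αt = 0 + (2.666)(4.96) = 13.22 rad/s.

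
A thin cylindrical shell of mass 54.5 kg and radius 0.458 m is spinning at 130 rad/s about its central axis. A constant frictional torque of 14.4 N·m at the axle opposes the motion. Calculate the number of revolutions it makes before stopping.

I = MR² = (54.5)(0.458)² = 11.43 kg·m².
The net torque has magnitude 14.4 N·m, opposing ω.
|α| = τ/I = 14.40/11.43 = 1.260 rad/s² (deceleration).
ω² = ω₀² − 2|α|θ with ω = 0 ⇒ θ = ω₀²/(2|α|) = 6708 rad = 1068 rev.

≈ 1070 revolutions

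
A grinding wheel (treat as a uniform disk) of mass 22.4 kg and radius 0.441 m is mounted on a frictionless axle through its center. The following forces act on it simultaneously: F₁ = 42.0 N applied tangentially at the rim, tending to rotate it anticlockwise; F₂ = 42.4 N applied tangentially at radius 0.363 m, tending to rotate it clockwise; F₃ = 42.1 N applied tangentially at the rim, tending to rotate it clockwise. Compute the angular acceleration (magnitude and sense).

α ≈ 7.09 rad/s², clockwise

I = ½MR² = (1/2)(22.4)(0.441)² = 2.178 kg·m².
Taking anticlockwise as positive: τ₁ = +(42.0)(0.441) = +18.52 N·m; τ₂ = −(42.4)(0.363) = −15.39 N·m; τ₃ = −(42.1)(0.441) = −18.57 N·m.
Net torque τ = -15.44 N·m.
α = τ/I = -15.44/2.178 = -7.086 rad/s².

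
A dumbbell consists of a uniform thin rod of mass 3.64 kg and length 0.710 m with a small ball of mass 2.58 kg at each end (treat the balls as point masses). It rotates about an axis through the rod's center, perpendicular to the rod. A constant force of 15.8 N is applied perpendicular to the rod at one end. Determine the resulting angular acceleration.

I_rod = (1/12)ML² = (1/12)(3.64)(0.710)² = 0.1529 kg·m².
I_balls = 2·m·(L/2)² = 2(2.58)(0.3550)² = 0.6503 kg·m².
Total I = 0.8032 kg·m².
τ = F·(L/2) = (15.8)(0.355) = 5.609 N·m.
α = τ/I = 5.609/0.8032 = 6.983 rad/s².

α ≈ 6.98 rad/s²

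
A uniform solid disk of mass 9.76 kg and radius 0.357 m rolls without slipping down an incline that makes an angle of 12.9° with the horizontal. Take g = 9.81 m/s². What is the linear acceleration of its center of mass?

Translation along the incline: Mg sinθ − f = Ma.
Rotation about the center: fR = Iα with I = ½MR². No-slip gives a = αR, so f = (I/R²)a = (1/2)M a.
Substituting: Mg sinθ = (1 + 0.5000)Ma, so a = g sinθ/(1 + 0.5000) = (9.81) sin 12.9° / 1.500 = 1.460 m/s².

a ≈ 1.46 m/s²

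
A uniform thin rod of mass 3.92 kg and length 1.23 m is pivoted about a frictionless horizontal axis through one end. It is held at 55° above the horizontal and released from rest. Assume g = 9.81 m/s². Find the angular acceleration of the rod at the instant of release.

α ≈ 6.86 rad/s²

About the pivot, I = (1/3)ML² = (1/3)(3.92)(1.23)² = 1.977 kg·m².
The weight acts at the center, a distance L/2 = 0.6150 m from the pivot; τ = Mg(L/2) cos 55° = 13.57 N·m.
α = τ/I = 13.57/1.977 = 6.862 rad/s².
(Equivalently α = (3g/(2L)) cos 55° = 6.862 rad/s².)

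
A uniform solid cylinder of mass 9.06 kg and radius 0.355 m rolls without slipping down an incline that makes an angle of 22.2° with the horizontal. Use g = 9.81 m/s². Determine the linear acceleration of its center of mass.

a ≈ 2.47 m/s²

Translation along the incline: Mg sinθ − f = Ma.
Rotation about the center: fR = Iα with I = ½MR². No-slip gives a = αR, so f = (I/R²)a = (1/2)M a.
Substituting: Mg sinθ = (1 + 0.5000)Ma, so a = g sinθ/(1 + 0.5000) = (9.81) sin 22.2° / 1.500 = 2.471 m/s².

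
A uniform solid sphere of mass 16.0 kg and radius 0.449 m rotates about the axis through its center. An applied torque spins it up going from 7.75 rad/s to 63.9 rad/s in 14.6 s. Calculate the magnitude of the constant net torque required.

I = (2/5)MR² = (2/5)(16.0)(0.449)² = 1.290 kg·m².
α = Δω/Δt = (63.9 − 7.75)/14.6 = 3.846 rad/s².
τ = Iα = (1.290)(3.846) = 4.962 N·m.

τ ≈ 4.96 N·m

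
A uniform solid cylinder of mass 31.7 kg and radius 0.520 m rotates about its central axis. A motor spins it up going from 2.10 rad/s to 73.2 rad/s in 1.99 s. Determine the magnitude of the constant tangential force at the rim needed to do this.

I = ½MR² = (1/2)(31.7)(0.520)² = 4.286 kg·m².
α = Δω/Δt = (73.2 − 2.10)/1.99 = 35.73 rad/s².
The required torque is τ = Iα = (4.286)(35.73) = 153.1 N·m.
A tangential force at the rim gives τ = FR, so F = τ/R = 153.1/0.520 = 294.5 N.

F ≈ 294 N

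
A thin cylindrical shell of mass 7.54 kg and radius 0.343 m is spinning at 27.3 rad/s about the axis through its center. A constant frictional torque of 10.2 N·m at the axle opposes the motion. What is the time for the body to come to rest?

I = MR² = (7.54)(0.343)² = 0.8871 kg·m².
The net torque has magnitude 10.2 N·m, opposing ω.
|α| = τ/I = 10.20/0.8871 = 11.50 rad/s² (deceleration).
0 = ω₀ − |α|t ⇒ t = ω₀/|α| = 27.3/11.50 = 2.374 s.

t ≈ 2.37 s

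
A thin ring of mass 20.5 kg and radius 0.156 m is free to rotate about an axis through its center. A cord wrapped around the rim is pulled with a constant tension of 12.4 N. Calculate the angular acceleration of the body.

α ≈ 3.88 rad/s²

I = MR² = (20.5)(0.156)² = 0.4989 kg·m².
τ = F R = (12.4)(0.156) = 1.934 N·m.
Newton's second law for rotation, τ = Iα, gives α = τ/I = 1.934/0.4989 = 3.877 rad/s².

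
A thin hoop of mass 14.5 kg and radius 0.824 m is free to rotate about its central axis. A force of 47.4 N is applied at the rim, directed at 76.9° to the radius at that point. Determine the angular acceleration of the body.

α ≈ 3.86 rad/s²

I = MR² = (14.5)(0.824)² = 9.845 kg·m².
Only the tangential component produces torque: τ = F R sinθ = (47.4)(0.824) sin 76.9° = 38.04 N·m.
Newton's second law for rotation, τ = Iα, gives α = τ/I = 38.04/9.845 = 3.864 rad/s².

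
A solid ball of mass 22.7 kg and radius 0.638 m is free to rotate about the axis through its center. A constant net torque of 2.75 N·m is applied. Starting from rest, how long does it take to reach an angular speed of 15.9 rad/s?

t ≈ 21.4 s

I = (2/5)MR² = (2/5)(22.7)(0.638)² = 3.696 kg·m².
α = τ/I = 2.75/3.696 = 0.7441 rad/s².
ω = αt ⇒ t = ω/α = 15.9/0.7441 = 21.37 s.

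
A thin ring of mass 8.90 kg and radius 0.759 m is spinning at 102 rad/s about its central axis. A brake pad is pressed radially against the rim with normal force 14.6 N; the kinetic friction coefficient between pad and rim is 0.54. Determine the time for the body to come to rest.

t ≈ 87.4 s

I = MR² = (8.90)(0.759)² = 5.127 kg·m².
Friction force f = μN = (0.54)(14.6) = 7.884 N at the rim; torque magnitude τ = fR = 5.984 N·m, opposing ω.
|α| = τ/I = 5.984/5.127 = 1.167 rad/s² (deceleration).
0 = ω₀ − |α|t ⇒ t = ω₀/|α| = 102/1.167 = 87.39 s.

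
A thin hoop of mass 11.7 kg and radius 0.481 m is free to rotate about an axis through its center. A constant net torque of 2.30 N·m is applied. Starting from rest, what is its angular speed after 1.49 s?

I = MR² = (11.7)(0.481)² = 2.707 kg·m².
α = τ/I = 2.30/2.707 = 0.8497 rad/s².
ω = ω₀ + αt = 0 + (0.8497)(1.49) = 1.266 rad/s.

ω ≈ 1.27 rad/s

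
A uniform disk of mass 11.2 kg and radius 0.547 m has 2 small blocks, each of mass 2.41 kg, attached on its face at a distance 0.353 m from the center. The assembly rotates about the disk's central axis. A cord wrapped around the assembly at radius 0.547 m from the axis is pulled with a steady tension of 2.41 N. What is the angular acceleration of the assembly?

I_disk = ½MR² = ½(11.2)(0.547)² = 1.676 kg·m².
I_blocks = 2·m·r² = 2(2.41)(0.353)² = 0.6006 kg·m².
Total I = 2.276 kg·m².
τ = F r = (2.41)(0.547) = 1.318 N·m.
α = τ/I = 1.318/2.276 = 0.5792 rad/s².

α ≈ 0.579 rad/s²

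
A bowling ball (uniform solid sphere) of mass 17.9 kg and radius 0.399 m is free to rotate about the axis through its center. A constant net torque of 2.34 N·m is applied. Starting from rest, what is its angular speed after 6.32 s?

ω ≈ 13.0 rad/s

I = (2/5)MR² = (2/5)(17.9)(0.399)² = 1.140 kg·m².
α = τ/I = 2.34/1.140 = 2.053 rad/s².
ω = ω₀ + αt = 0 + (2.053)(6.32) = 12.97 rad/s.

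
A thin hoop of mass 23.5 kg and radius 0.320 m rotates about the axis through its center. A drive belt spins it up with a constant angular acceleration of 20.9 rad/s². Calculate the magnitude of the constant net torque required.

τ ≈ 50.3 N·m

I = MR² = (23.5)(0.320)² = 2.406 kg·m².
τ = Iα = (2.406)(20.90) = 50.29 N·m.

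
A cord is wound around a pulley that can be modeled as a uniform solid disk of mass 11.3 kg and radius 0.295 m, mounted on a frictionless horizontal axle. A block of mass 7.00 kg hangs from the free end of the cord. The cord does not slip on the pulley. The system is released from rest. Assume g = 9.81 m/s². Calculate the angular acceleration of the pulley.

I = ½MR² = (1/2)(11.3)(0.295)² = 0.4917 kg·m².
Block: mg − T = ma. Pulley: TR = Iα. No-slip: a = αR, so T = (I/R²)a = 5.650·a.
Then mg = (m + 5.650)a, so a = (7.00)(9.81)/(7.00 + 5.650) = 5.428 m/s².
α = a/R = 5.428/0.295 = 18.40 rad/s².

α ≈ 18.4 rad/s²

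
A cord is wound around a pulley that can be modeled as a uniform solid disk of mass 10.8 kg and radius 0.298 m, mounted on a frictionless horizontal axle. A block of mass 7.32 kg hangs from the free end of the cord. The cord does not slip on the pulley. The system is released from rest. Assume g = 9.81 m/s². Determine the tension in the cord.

I = ½MR² = (1/2)(10.8)(0.298)² = 0.4795 kg·m².
Block: mg − T = ma. Pulley: TR = Iα. No-slip: a = αR, so T = (I/R²)a = 5.400·a.
Then mg = (m + 5.400)a, so a = (7.32)(9.81)/(7.32 + 5.400) = 5.645 m/s².
T = 5.400·a = 30.49 N.

T ≈ 30.5 N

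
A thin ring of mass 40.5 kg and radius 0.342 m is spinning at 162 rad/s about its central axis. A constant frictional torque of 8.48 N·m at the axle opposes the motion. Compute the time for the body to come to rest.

I = MR² = (40.5)(0.342)² = 4.737 kg·m².
The net torque has magnitude 8.48 N·m, opposing ω.
|α| = τ/I = 8.480/4.737 = 1.790 rad/s² (deceleration).
0 = ω₀ − |α|t ⇒ t = ω₀/|α| = 162/1.790 = 90.50 s.

t ≈ 90.5 s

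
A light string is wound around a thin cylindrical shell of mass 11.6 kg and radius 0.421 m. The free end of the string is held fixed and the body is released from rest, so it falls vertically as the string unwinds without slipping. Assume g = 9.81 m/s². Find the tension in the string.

Translation: Mg − T = Ma. Rotation about the center: TR = Iα with I = MR².
With a = αR: T = (I/R²)a = M a, so Mg = (1 + 1.000)Ma.
a = g/(1 + 1.000) = 9.81/2.000 = 4.905 m/s².
T = 1.000·M·a = (1.000)(11.6)(4.905) = 56.90 N.

T ≈ 56.9 N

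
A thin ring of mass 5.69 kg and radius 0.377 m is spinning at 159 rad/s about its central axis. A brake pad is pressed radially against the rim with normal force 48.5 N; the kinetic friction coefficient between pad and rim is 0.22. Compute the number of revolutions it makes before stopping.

≈ 404 revolutions

I = MR² = (5.69)(0.377)² = 0.8087 kg·m².
Friction force f = μN = (0.22)(48.5) = 10.67 N at the rim; torque magnitude τ = fR = 4.023 N·m, opposing ω.
|α| = τ/I = 4.023/0.8087 = 4.974 rad/s² (deceleration).
ω² = ω₀² − 2|α|θ with ω = 0 ⇒ θ = ω₀²/(2|α|) = 2541 rad = 404.5 rev.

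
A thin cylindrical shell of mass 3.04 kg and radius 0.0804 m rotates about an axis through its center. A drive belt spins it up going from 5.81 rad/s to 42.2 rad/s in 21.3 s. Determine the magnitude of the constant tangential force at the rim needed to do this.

F ≈ 0.418 N

I = MR² = (3.04)(0.0804)² = 0.01965 kg·m².
α = Δω/Δt = (42.2 − 5.81)/21.3 = 1.708 rad/s².
The required torque is τ = Iα = (0.01965)(1.708) = 0.03357 N·m.
A tangential force at the rim gives τ = FR, so F = τ/R = 0.03357/0.0804 = 0.4176 N.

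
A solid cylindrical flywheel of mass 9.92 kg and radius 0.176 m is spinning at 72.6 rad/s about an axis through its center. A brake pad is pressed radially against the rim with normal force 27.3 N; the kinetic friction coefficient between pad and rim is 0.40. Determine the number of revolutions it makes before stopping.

I = ½MR² = (1/2)(9.92)(0.176)² = 0.1536 kg·m².
Friction force f = μN = (0.40)(27.3) = 10.92 N at the rim; torque magnitude τ = fR = 1.922 N·m, opposing ω.
|α| = τ/I = 1.922/0.1536 = 12.51 rad/s² (deceleration).
ω² = ω₀² − 2|α|θ with ω = 0 ⇒ θ = ω₀²/(2|α|) = 210.7 rad = 33.53 rev.

≈ 33.5 revolutions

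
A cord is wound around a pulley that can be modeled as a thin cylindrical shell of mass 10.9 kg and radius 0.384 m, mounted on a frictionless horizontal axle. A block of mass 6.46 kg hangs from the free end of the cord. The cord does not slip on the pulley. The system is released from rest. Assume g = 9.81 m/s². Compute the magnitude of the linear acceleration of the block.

I = MR² = (10.9)(0.384)² = 1.607 kg·m².
Block: mg − T = ma. Pulley: TR = Iα. No-slip: a = αR, so T = (I/R²)a = 10.90·a.
Then mg = (m + 10.90)a, so a = (6.46)(9.81)/(6.46 + 10.90) = 3.650 m/s².

a ≈ 3.65 m/s²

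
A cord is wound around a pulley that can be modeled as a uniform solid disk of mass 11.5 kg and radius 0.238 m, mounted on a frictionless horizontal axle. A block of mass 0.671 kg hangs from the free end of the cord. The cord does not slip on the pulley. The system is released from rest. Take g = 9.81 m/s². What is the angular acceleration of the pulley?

I = ½MR² = (1/2)(11.5)(0.238)² = 0.3257 kg·m².
Block: mg − T = ma. Pulley: TR = Iα. No-slip: a = αR, so T = (I/R²)a = 5.750·a.
Then mg = (m + 5.750)a, so a = (0.671)(9.81)/(0.671 + 5.750) = 1.025 m/s².
α = a/R = 1.025/0.238 = 4.307 rad/s².

α ≈ 4.31 rad/s²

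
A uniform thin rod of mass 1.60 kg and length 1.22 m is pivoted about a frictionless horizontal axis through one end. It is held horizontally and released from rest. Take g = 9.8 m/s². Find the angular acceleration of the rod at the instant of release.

About the pivot, I = (1/3)ML² = (1/3)(1.60)(1.22)² = 0.7938 kg·m².
The weight acts at the center, a distance L/2 = 0.6100 m from the pivot; τ = Mg(L/2) = 9.565 N·m.
α = τ/I = 9.565/0.7938 = 12.05 rad/s².

α ≈ 12.0 rad/s²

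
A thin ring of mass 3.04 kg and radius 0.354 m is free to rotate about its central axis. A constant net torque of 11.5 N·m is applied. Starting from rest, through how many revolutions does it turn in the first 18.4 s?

≈ 813 revolutions

I = MR² = (3.04)(0.354)² = 0.3810 kg·m².
α = τ/I = 11.5/0.3810 = 30.19 rad/s².
θ = ½αt² = ½(30.19)(18.4)² = 5110 rad.
Revolutions = θ/(2π) = 813.3.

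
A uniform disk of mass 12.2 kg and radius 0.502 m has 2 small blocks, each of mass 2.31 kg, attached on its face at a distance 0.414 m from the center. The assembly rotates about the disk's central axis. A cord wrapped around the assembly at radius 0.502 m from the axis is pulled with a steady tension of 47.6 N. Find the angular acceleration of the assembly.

I_disk = ½MR² = ½(12.2)(0.502)² = 1.537 kg·m².
I_blocks = 2·m·r² = 2(2.31)(0.414)² = 0.7918 kg·m².
Total I = 2.329 kg·m².
τ = F r = (47.6)(0.502) = 23.90 N·m.
α = τ/I = 23.90/2.329 = 10.26 rad/s².

α ≈ 10.3 rad/s²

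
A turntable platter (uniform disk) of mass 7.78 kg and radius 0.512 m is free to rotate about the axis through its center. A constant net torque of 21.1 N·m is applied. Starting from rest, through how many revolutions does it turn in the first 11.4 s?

≈ 214 revolutions

I = ½MR² = (1/2)(7.78)(0.512)² = 1.020 kg·m².
α = τ/I = 21.1/1.020 = 20.69 rad/s².
θ = ½αt² = ½(20.69)(11.4)² = 1345 rad.
Revolutions = θ/(2π) = 214.0.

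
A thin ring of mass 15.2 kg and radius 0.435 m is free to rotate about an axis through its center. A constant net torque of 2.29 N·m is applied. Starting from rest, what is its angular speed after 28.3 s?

I = MR² = (15.2)(0.435)² = 2.876 kg·m².
α = τ/I = 2.29/2.876 = 0.7962 rad/s².
ω = ω₀ + αt = 0 + (0.7962)(28.3) = 22.53 rad/s.

ω ≈ 22.5 rad/s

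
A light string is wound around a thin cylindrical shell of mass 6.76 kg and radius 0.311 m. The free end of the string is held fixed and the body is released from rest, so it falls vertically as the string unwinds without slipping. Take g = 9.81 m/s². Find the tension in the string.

Translation: Mg − T = Ma. Rotation about the center: TR = Iα with I = MR².
With a = αR: T = (I/R²)a = M a, so Mg = (1 + 1.000)Ma.
a = g/(1 + 1.000) = 9.81/2.000 = 4.905 m/s².
T = 1.000·M·a = (1.000)(6.76)(4.905) = 33.16 N.

T ≈ 33.2 N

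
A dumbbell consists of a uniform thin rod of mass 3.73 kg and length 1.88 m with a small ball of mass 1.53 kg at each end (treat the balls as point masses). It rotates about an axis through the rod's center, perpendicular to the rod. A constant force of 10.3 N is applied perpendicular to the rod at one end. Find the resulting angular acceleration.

α ≈ 2.55 rad/s²

I_rod = (1/12)ML² = (1/12)(3.73)(1.88)² = 1.099 kg·m².
I_balls = 2·m·(L/2)² = 2(1.53)(0.9400)² = 2.704 kg·m².
Total I = 3.802 kg·m².
τ = F·(L/2) = (10.3)(0.940) = 9.682 N·m.
α = τ/I = 9.682/3.802 = 2.546 rad/s².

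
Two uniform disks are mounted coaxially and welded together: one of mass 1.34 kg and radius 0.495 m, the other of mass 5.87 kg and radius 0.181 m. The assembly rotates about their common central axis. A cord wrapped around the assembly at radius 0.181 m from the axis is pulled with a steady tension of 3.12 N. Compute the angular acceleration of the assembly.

α ≈ 2.17 rad/s²

I = ½M₁R₁² + ½M₂R₂² = ½(1.34)(0.495)² + ½(5.87)(0.181)² = 0.2603 kg·m².
τ = F r = (3.12)(0.181) = 0.5647 N·m.
α = τ/I = 0.5647/0.2603 = 2.169 rad/s².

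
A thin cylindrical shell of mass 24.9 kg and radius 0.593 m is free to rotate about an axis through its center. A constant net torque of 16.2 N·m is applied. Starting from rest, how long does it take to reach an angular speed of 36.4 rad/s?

t ≈ 19.7 s

I = MR² = (24.9)(0.593)² = 8.756 kg·m².
α = τ/I = 16.2/8.756 = 1.850 rad/s².
ω = αt ⇒ t = ω/α = 36.4/1.850 = 19.67 s.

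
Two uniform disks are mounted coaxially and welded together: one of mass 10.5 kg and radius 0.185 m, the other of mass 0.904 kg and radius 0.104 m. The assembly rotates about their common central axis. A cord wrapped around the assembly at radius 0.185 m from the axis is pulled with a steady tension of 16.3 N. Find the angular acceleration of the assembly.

I = ½M₁R₁² + ½M₂R₂² = ½(10.5)(0.185)² + ½(0.904)(0.104)² = 0.1846 kg·m².
τ = F r = (16.3)(0.185) = 3.016 N·m.
α = τ/I = 3.016/0.1846 = 16.34 rad/s².

α ≈ 16.3 rad/s²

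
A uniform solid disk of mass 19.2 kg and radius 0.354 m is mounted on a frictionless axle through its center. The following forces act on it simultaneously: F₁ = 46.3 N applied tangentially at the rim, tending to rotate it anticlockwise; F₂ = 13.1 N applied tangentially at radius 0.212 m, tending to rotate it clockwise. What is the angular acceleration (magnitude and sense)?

α ≈ 11.3 rad/s², anticlockwise

I = ½MR² = (1/2)(19.2)(0.354)² = 1.203 kg·m².
Taking anticlockwise as positive: τ₁ = +(46.3)(0.354) = +16.39 N·m; τ₂ = −(13.1)(0.212) = −2.777 N·m.
Net torque τ = 13.61 N·m.
α = τ/I = 13.61/1.203 = 11.32 rad/s².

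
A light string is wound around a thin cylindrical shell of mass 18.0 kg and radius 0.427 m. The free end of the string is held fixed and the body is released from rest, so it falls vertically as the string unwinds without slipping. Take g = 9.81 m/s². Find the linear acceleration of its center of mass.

Translation: Mg − T = Ma. Rotation about the center: TR = Iα with I = MR².
With a = αR: T = (I/R²)a = M a, so Mg = (1 + 1.000)Ma.
a = g/(1 + 1.000) = 9.81/2.000 = 4.905 m/s².

a ≈ 4.91 m/s²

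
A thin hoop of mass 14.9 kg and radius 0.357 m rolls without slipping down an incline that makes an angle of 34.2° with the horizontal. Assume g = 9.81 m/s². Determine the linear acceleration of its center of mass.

Translation along the incline: Mg sinθ − f = Ma.
Rotation about the center: fR = Iα with I = MR². No-slip gives a = αR, so f = (I/R²)a = M a.
Substituting: Mg sinθ = (1 + 1.000)Ma, so a = g sinθ/(1 + 1.000) = (9.81) sin 34.2° / 2.000 = 2.757 m/s².

a ≈ 2.76 m/s²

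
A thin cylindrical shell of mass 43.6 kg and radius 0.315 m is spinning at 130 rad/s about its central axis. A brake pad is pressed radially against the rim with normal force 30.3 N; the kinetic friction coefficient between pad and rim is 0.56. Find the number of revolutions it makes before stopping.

≈ 1090 revolutions

I = MR² = (43.6)(0.315)² = 4.326 kg·m².
Friction force f = μN = (0.56)(30.3) = 16.97 N at the rim; torque magnitude τ = fR = 5.345 N·m, opposing ω.
|α| = τ/I = 5.345/4.326 = 1.235 rad/s² (deceleration).
ω² = ω₀² − 2|α|θ with ω = 0 ⇒ θ = ω₀²/(2|α|) = 6839 rad = 1089 rev.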